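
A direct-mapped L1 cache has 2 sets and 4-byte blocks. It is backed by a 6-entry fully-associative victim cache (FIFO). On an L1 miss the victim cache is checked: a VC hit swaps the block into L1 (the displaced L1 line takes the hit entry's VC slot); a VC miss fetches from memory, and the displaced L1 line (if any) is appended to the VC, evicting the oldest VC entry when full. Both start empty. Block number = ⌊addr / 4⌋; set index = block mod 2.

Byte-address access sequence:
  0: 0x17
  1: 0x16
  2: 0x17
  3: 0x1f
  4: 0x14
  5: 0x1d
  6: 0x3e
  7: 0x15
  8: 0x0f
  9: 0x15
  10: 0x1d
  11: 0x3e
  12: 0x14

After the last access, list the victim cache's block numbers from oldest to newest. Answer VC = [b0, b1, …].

VC = [7, 15, 3]

0: 0x17 (blk 5, set 1) → MISS  vc=[]
1: 0x16 (blk 5, set 1) → L1-HIT  vc=[]
2: 0x17 (blk 5, set 1) → L1-HIT  vc=[]
3: 0x1f (blk 7, set 1) → MISS  vc=[5]
4: 0x14 (blk 5, set 1) → VC-HIT  vc=[7]
5: 0x1d (blk 7, set 1) → VC-HIT  vc=[5]
6: 0x3e (blk 15, set 1) → MISS  vc=[5, 7]
7: 0x15 (blk 5, set 1) → VC-HIT  vc=[15, 7]
8: 0xf (blk 3, set 1) → MISS  vc=[15, 7, 5]
9: 0x15 (blk 5, set 1) → VC-HIT  vc=[15, 7, 3]
10: 0x1d (blk 7, set 1) → VC-HIT  vc=[15, 5, 3]
11: 0x3e (blk 15, set 1) → VC-HIT  vc=[7, 5, 3]
12: 0x14 (blk 5, set 1) → VC-HIT  vc=[7, 15, 3]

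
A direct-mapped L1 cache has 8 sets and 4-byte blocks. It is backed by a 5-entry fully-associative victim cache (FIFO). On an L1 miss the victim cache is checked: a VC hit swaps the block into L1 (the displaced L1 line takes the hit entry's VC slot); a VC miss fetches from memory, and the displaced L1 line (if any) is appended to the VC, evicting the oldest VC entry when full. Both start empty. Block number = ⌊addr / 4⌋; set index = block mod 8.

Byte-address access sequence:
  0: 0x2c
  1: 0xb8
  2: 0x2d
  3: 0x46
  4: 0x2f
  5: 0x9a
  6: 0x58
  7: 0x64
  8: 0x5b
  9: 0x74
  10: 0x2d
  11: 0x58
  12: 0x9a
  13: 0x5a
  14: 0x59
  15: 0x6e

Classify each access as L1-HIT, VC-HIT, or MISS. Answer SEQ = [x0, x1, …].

  [0] addr=0x2c blk=11 s=3: MISS | VC []
  [1] addr=0xb8 blk=46 s=6: MISS | VC []
  [2] addr=0x2d blk=11 s=3: L1-HIT | VC []
  [3] addr=0x46 blk=17 s=1: MISS | VC []
  [4] addr=0x2f blk=11 s=3: L1-HIT | VC []
  [5] addr=0x9a blk=38 s=6: MISS | VC [46]
  [6] addr=0x58 blk=22 s=6: MISS | VC [46, 38]
  [7] addr=0x64 blk=25 s=1: MISS | VC [46, 38, 17]
  [8] addr=0x5b blk=22 s=6: L1-HIT | VC [46, 38, 17]
  [9] addr=0x74 blk=29 s=5: MISS | VC [46, 38, 17]
  [10] addr=0x2d blk=11 s=3: L1-HIT | VC [46, 38, 17]
  [11] addr=0x58 blk=22 s=6: L1-HIT | VC [46, 38, 17]
  [12] addr=0x9a blk=38 s=6: VC-HIT | VC [46, 22, 17]
  [13] addr=0x5a blk=22 s=6: VC-HIT | VC [46, 38, 17]
  [14] addr=0x59 blk=22 s=6: L1-HIT | VC [46, 38, 17]
  [15] addr=0x6e blk=27 s=3: MISS | VC [46, 38, 17, 11]

SEQ = [MISS, MISS, L1-HIT, MISS, L1-HIT, MISS, MISS, MISS, L1-HIT, MISS, L1-HIT, L1-HIT, VC-HIT, VC-HIT, L1-HIT, MISS]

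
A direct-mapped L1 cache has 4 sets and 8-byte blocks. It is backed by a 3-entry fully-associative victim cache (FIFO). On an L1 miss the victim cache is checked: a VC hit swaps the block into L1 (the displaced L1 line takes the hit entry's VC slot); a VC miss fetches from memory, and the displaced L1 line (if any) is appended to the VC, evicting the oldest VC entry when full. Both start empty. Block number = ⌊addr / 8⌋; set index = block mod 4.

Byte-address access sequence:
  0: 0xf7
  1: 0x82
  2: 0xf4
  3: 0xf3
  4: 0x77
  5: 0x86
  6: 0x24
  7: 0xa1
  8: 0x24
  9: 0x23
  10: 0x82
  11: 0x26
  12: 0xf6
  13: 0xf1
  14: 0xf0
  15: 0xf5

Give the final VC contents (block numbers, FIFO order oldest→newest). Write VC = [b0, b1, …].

#0 0xf7→b30/s2 MISS; vc=[]
#1 0x82→b16/s0 MISS; vc=[]
#2 0xf4→b30/s2 L1-HIT; vc=[]
#3 0xf3→b30/s2 L1-HIT; vc=[]
#4 0x77→b14/s2 MISS; vc=[30]
#5 0x86→b16/s0 L1-HIT; vc=[30]
#6 0x24→b4/s0 MISS; vc=[30,16]
#7 0xa1→b20/s0 MISS; vc=[30,16,4]
#8 0x24→b4/s0 VC-HIT; vc=[30,16,20]
#9 0x23→b4/s0 L1-HIT; vc=[30,16,20]
#10 0x82→b16/s0 VC-HIT; vc=[30,4,20]
#11 0x26→b4/s0 VC-HIT; vc=[30,16,20]
#12 0xf6→b30/s2 VC-HIT; vc=[14,16,20]
#13 0xf1→b30/s2 L1-HIT; vc=[14,16,20]
#14 0xf0→b30/s2 L1-HIT; vc=[14,16,20]
#15 0xf5→b30/s2 L1-HIT; vc=[14,16,20]

VC = [14, 16, 20]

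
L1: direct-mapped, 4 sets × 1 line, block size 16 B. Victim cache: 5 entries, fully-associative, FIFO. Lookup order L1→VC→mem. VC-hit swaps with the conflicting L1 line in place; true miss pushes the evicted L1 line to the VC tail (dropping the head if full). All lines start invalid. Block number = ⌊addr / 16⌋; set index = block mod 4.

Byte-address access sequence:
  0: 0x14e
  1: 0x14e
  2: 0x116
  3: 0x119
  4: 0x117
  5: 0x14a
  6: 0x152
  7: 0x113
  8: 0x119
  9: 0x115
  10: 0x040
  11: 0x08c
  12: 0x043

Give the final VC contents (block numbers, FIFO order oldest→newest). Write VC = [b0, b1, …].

VC = [21, 20, 8]

0: 0x14e (blk 20, set 0) → MISS  vc=[]
1: 0x14e (blk 20, set 0) → L1-HIT  vc=[]
2: 0x116 (blk 17, set 1) → MISS  vc=[]
3: 0x119 (blk 17, set 1) → L1-HIT  vc=[]
4: 0x117 (blk 17, set 1) → L1-HIT  vc=[]
5: 0x14a (blk 20, set 0) → L1-HIT  vc=[]
6: 0x152 (blk 21, set 1) → MISS  vc=[17]
7: 0x113 (blk 17, set 1) → VC-HIT  vc=[21]
8: 0x119 (blk 17, set 1) → L1-HIT  vc=[21]
9: 0x115 (blk 17, set 1) → L1-HIT  vc=[21]
10: 0x40 (blk 4, set 0) → MISS  vc=[21, 20]
11: 0x8c (blk 8, set 0) → MISS  vc=[21, 20, 4]
12: 0x43 (blk 4, set 0) → VC-HIT  vc=[21, 20, 8]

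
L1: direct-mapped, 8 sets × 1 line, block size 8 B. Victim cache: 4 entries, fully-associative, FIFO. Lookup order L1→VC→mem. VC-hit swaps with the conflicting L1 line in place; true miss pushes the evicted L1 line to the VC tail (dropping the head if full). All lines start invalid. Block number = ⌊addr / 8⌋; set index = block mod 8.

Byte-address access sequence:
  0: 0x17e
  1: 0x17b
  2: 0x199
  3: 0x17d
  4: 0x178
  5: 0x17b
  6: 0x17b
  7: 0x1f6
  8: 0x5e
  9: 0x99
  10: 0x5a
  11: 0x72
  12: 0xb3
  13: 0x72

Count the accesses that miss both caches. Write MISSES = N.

MISSES = 7

#0 0x17e→b47/s7 MISS; vc=[]
#1 0x17b→b47/s7 L1-HIT; vc=[]
#2 0x199→b51/s3 MISS; vc=[]
#3 0x17d→b47/s7 L1-HIT; vc=[]
#4 0x178→b47/s7 L1-HIT; vc=[]
#5 0x17b→b47/s7 L1-HIT; vc=[]
#6 0x17b→b47/s7 L1-HIT; vc=[]
#7 0x1f6→b62/s6 MISS; vc=[]
#8 0x5e→b11/s3 MISS; vc=[51]
#9 0x99→b19/s3 MISS; vc=[51,11]
#10 0x5a→b11/s3 VC-HIT; vc=[51,19]
#11 0x72→b14/s6 MISS; vc=[51,19,62]
#12 0xb3→b22/s6 MISS; vc=[51,19,62,14]
#13 0x72→b14/s6 VC-HIT; vc=[51,19,62,22]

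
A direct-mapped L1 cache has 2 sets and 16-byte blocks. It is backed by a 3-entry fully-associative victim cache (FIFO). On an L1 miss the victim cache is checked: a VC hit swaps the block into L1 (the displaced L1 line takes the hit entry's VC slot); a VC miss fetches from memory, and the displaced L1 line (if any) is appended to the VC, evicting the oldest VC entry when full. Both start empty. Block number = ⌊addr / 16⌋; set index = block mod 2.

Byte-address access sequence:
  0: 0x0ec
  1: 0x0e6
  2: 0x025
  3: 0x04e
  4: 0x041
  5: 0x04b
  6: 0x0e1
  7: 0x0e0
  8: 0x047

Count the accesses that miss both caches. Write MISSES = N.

  [0] addr=0xec blk=14 s=0: MISS | VC []
  [1] addr=0xe6 blk=14 s=0: L1-HIT | VC []
  [2] addr=0x25 blk=2 s=0: MISS | VC [14]
  [3] addr=0x4e blk=4 s=0: MISS | VC [14, 2]
  [4] addr=0x41 blk=4 s=0: L1-HIT | VC [14, 2]
  [5] addr=0x4b blk=4 s=0: L1-HIT | VC [14, 2]
  [6] addr=0xe1 blk=14 s=0: VC-HIT | VC [4, 2]
  [7] addr=0xe0 blk=14 s=0: L1-HIT | VC [4, 2]
  [8] addr=0x47 blk=4 s=0: VC-HIT | VC [14, 2]

MISSES = 3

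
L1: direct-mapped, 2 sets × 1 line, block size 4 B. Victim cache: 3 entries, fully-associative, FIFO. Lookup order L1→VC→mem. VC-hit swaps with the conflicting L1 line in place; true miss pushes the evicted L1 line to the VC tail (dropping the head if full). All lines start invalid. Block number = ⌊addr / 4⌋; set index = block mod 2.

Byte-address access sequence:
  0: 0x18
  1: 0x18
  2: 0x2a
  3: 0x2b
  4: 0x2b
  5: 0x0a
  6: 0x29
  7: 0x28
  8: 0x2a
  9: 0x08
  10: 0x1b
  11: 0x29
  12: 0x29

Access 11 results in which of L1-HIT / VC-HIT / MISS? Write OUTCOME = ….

OUTCOME = VC-HIT

#0 0x18→b6/s0 MISS; vc=[]
#1 0x18→b6/s0 L1-HIT; vc=[]
#2 0x2a→b10/s0 MISS; vc=[6]
#3 0x2b→b10/s0 L1-HIT; vc=[6]
#4 0x2b→b10/s0 L1-HIT; vc=[6]
#5 0xa→b2/s0 MISS; vc=[6,10]
#6 0x29→b10/s0 VC-HIT; vc=[6,2]
#7 0x28→b10/s0 L1-HIT; vc=[6,2]
#8 0x2a→b10/s0 L1-HIT; vc=[6,2]
#9 0x8→b2/s0 VC-HIT; vc=[6,10]
#10 0x1b→b6/s0 VC-HIT; vc=[2,10]
#11 0x29→b10/s0 VC-HIT; vc=[2,6]
#12 0x29→b10/s0 L1-HIT; vc=[2,6]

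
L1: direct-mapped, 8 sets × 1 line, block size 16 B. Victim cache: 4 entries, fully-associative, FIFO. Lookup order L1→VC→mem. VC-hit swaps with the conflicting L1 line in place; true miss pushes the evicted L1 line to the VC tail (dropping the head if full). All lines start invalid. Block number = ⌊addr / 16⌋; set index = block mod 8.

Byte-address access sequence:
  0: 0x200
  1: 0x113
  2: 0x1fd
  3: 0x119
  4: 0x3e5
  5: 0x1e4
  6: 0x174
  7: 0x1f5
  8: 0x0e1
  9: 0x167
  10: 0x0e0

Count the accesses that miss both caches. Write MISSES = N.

0: 0x200 (blk 32, set 0) → MISS  vc=[]
1: 0x113 (blk 17, set 1) → MISS  vc=[]
2: 0x1fd (blk 31, set 7) → MISS  vc=[]
3: 0x119 (blk 17, set 1) → L1-HIT  vc=[]
4: 0x3e5 (blk 62, set 6) → MISS  vc=[]
5: 0x1e4 (blk 30, set 6) → MISS  vc=[62]
6: 0x174 (blk 23, set 7) → MISS  vc=[62, 31]
7: 0x1f5 (blk 31, set 7) → VC-HIT  vc=[62, 23]
8: 0xe1 (blk 14, set 6) → MISS  vc=[62, 23, 30]
9: 0x167 (blk 22, set 6) → MISS  vc=[62, 23, 30, 14]
10: 0xe0 (blk 14, set 6) → VC-HIT  vc=[62, 23, 30, 22]

MISSES = 8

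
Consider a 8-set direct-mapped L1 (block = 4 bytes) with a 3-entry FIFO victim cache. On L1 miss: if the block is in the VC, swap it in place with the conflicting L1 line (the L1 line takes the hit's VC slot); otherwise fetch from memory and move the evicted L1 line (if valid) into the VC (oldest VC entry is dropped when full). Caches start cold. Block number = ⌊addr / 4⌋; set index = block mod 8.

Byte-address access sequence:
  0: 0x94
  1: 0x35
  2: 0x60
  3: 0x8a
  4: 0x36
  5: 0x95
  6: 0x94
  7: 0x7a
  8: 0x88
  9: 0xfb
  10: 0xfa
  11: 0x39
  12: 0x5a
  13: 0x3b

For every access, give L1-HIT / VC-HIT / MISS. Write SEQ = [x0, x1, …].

SEQ = [MISS, MISS, MISS, MISS, L1-HIT, VC-HIT, L1-HIT, MISS, L1-HIT, MISS, L1-HIT, MISS, MISS, VC-HIT]

  [0] addr=0x94 blk=37 s=5: MISS | VC []
  [1] addr=0x35 blk=13 s=5: MISS | VC [37]
  [2] addr=0x60 blk=24 s=0: MISS | VC [37]
  [3] addr=0x8a blk=34 s=2: MISS | VC [37]
  [4] addr=0x36 blk=13 s=5: L1-HIT | VC [37]
  [5] addr=0x95 blk=37 s=5: VC-HIT | VC [13]
  [6] addr=0x94 blk=37 s=5: L1-HIT | VC [13]
  [7] addr=0x7a blk=30 s=6: MISS | VC [13]
  [8] addr=0x88 blk=34 s=2: L1-HIT | VC [13]
  [9] addr=0xfb blk=62 s=6: MISS | VC [13, 30]
  [10] addr=0xfa blk=62 s=6: L1-HIT | VC [13, 30]
  [11] addr=0x39 blk=14 s=6: MISS | VC [13, 30, 62]
  [12] addr=0x5a blk=22 s=6: MISS | VC [30, 62, 14]
  [13] addr=0x3b blk=14 s=6: VC-HIT | VC [30, 62, 22]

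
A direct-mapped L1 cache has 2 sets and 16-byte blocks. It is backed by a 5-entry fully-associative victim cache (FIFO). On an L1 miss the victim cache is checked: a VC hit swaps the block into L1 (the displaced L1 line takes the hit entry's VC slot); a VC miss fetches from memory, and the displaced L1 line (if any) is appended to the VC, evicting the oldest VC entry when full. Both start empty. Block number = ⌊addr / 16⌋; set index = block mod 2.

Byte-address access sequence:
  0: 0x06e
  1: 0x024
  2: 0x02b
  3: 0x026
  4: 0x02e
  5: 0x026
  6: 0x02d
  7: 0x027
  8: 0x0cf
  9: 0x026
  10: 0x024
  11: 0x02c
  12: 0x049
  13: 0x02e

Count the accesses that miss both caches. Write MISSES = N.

  [0] addr=0x6e blk=6 s=0: MISS | VC []
  [1] addr=0x24 blk=2 s=0: MISS | VC [6]
  [2] addr=0x2b blk=2 s=0: L1-HIT | VC [6]
  [3] addr=0x26 blk=2 s=0: L1-HIT | VC [6]
  [4] addr=0x2e blk=2 s=0: L1-HIT | VC [6]
  [5] addr=0x26 blk=2 s=0: L1-HIT | VC [6]
  [6] addr=0x2d blk=2 s=0: L1-HIT | VC [6]
  [7] addr=0x27 blk=2 s=0: L1-HIT | VC [6]
  [8] addr=0xcf blk=12 s=0: MISS | VC [6, 2]
  [9] addr=0x26 blk=2 s=0: VC-HIT | VC [6, 12]
  [10] addr=0x24 blk=2 s=0: L1-HIT | VC [6, 12]
  [11] addr=0x2c blk=2 s=0: L1-HIT | VC [6, 12]
  [12] addr=0x49 blk=4 s=0: MISS | VC [6, 12, 2]
  [13] addr=0x2e blk=2 s=0: VC-HIT | VC [6, 12, 4]

MISSES = 4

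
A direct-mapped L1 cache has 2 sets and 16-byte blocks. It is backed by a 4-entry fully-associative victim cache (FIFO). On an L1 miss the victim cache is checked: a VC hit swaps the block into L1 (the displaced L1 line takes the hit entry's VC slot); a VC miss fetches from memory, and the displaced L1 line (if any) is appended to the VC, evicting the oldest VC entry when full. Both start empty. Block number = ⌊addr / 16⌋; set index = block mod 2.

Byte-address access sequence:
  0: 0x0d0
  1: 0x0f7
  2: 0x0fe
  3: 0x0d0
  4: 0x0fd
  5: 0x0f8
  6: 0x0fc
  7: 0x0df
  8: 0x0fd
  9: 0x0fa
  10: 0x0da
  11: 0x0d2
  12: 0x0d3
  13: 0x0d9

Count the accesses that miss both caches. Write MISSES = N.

0: 0xd0 (blk 13, set 1) → MISS  vc=[]
1: 0xf7 (blk 15, set 1) → MISS  vc=[13]
2: 0xfe (blk 15, set 1) → L1-HIT  vc=[13]
3: 0xd0 (blk 13, set 1) → VC-HIT  vc=[15]
4: 0xfd (blk 15, set 1) → VC-HIT  vc=[13]
5: 0xf8 (blk 15, set 1) → L1-HIT  vc=[13]
6: 0xfc (blk 15, set 1) → L1-HIT  vc=[13]
7: 0xdf (blk 13, set 1) → VC-HIT  vc=[15]
8: 0xfd (blk 15, set 1) → VC-HIT  vc=[13]
9: 0xfa (blk 15, set 1) → L1-HIT  vc=[13]
10: 0xda (blk 13, set 1) → VC-HIT  vc=[15]
11: 0xd2 (blk 13, set 1) → L1-HIT  vc=[15]
12: 0xd3 (blk 13, set 1) → L1-HIT  vc=[15]
13: 0xd9 (blk 13, set 1) → L1-HIT  vc=[15]

MISSES = 2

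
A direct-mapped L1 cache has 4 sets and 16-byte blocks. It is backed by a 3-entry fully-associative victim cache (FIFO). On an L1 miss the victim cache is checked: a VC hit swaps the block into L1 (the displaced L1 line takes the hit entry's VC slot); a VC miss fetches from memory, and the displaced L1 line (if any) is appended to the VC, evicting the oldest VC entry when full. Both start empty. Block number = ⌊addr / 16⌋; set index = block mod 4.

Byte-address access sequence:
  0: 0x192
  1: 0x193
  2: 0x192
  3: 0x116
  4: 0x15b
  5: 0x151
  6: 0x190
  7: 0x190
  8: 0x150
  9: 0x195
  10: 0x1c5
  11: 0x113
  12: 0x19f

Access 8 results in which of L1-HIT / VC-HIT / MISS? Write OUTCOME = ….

#0 0x192→b25/s1 MISS; vc=[]
#1 0x193→b25/s1 L1-HIT; vc=[]
#2 0x192→b25/s1 L1-HIT; vc=[]
#3 0x116→b17/s1 MISS; vc=[25]
#4 0x15b→b21/s1 MISS; vc=[25,17]
#5 0x151→b21/s1 L1-HIT; vc=[25,17]
#6 0x190→b25/s1 VC-HIT; vc=[21,17]
#7 0x190→b25/s1 L1-HIT; vc=[21,17]
#8 0x150→b21/s1 VC-HIT; vc=[25,17]
#9 0x195→b25/s1 VC-HIT; vc=[21,17]
#10 0x1c5→b28/s0 MISS; vc=[21,17]
#11 0x113→b17/s1 VC-HIT; vc=[21,25]
#12 0x19f→b25/s1 VC-HIT; vc=[21,17]

OUTCOME = VC-HIT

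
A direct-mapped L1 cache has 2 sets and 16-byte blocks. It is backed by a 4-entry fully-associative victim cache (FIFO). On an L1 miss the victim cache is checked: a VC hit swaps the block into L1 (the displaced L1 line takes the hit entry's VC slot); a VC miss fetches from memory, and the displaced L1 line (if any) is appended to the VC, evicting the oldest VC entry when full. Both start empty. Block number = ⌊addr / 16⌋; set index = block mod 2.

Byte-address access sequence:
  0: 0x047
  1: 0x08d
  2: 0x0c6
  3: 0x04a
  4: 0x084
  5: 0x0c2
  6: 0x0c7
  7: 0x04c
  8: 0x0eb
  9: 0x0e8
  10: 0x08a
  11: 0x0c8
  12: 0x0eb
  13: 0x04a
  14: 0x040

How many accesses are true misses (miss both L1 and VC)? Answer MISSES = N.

#0 0x47→b4/s0 MISS; vc=[]
#1 0x8d→b8/s0 MISS; vc=[4]
#2 0xc6→b12/s0 MISS; vc=[4,8]
#3 0x4a→b4/s0 VC-HIT; vc=[12,8]
#4 0x84→b8/s0 VC-HIT; vc=[12,4]
#5 0xc2→b12/s0 VC-HIT; vc=[8,4]
#6 0xc7→b12/s0 L1-HIT; vc=[8,4]
#7 0x4c→b4/s0 VC-HIT; vc=[8,12]
#8 0xeb→b14/s0 MISS; vc=[8,12,4]
#9 0xe8→b14/s0 L1-HIT; vc=[8,12,4]
#10 0x8a→b8/s0 VC-HIT; vc=[14,12,4]
#11 0xc8→b12/s0 VC-HIT; vc=[14,8,4]
#12 0xeb→b14/s0 VC-HIT; vc=[12,8,4]
#13 0x4a→b4/s0 VC-HIT; vc=[12,8,14]
#14 0x40→b4/s0 L1-HIT; vc=[12,8,14]

MISSES = 4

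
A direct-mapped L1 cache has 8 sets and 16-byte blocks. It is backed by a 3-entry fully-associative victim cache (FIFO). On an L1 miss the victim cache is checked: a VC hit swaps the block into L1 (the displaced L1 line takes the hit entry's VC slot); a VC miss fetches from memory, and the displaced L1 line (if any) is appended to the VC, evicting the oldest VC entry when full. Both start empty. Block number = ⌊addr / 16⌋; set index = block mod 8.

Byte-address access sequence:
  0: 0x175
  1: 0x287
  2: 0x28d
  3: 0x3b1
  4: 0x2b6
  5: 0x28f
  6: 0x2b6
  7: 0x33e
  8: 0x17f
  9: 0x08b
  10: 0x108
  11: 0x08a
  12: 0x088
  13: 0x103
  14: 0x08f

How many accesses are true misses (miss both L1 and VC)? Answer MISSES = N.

0: 0x175 (blk 23, set 7) → MISS  vc=[]
1: 0x287 (blk 40, set 0) → MISS  vc=[]
2: 0x28d (blk 40, set 0) → L1-HIT  vc=[]
3: 0x3b1 (blk 59, set 3) → MISS  vc=[]
4: 0x2b6 (blk 43, set 3) → MISS  vc=[59]
5: 0x28f (blk 40, set 0) → L1-HIT  vc=[59]
6: 0x2b6 (blk 43, set 3) → L1-HIT  vc=[59]
7: 0x33e (blk 51, set 3) → MISS  vc=[59, 43]
8: 0x17f (blk 23, set 7) → L1-HIT  vc=[59, 43]
9: 0x8b (blk 8, set 0) → MISS  vc=[59, 43, 40]
10: 0x108 (blk 16, set 0) → MISS  vc=[43, 40, 8]
11: 0x8a (blk 8, set 0) → VC-HIT  vc=[43, 40, 16]
12: 0x88 (blk 8, set 0) → L1-HIT  vc=[43, 40, 16]
13: 0x103 (blk 16, set 0) → VC-HIT  vc=[43, 40, 8]
14: 0x8f (blk 8, set 0) → VC-HIT  vc=[43, 40, 16]

MISSES = 7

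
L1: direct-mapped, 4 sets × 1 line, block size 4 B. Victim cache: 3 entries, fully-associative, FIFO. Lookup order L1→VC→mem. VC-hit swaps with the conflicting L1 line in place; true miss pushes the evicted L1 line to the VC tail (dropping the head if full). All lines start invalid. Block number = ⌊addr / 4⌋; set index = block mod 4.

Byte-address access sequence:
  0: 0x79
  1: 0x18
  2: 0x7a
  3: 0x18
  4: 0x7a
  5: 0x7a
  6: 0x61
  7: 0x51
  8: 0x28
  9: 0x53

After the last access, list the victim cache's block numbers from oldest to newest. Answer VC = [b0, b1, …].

VC = [6, 24, 30]

  [0] addr=0x79 blk=30 s=2: MISS | VC []
  [1] addr=0x18 blk=6 s=2: MISS | VC [30]
  [2] addr=0x7a blk=30 s=2: VC-HIT | VC [6]
  [3] addr=0x18 blk=6 s=2: VC-HIT | VC [30]
  [4] addr=0x7a blk=30 s=2: VC-HIT | VC [6]
  [5] addr=0x7a blk=30 s=2: L1-HIT | VC [6]
  [6] addr=0x61 blk=24 s=0: MISS | VC [6]
  [7] addr=0x51 blk=20 s=0: MISS | VC [6, 24]
  [8] addr=0x28 blk=10 s=2: MISS | VC [6, 24, 30]
  [9] addr=0x53 blk=20 s=0: L1-HIT | VC [6, 24, 30]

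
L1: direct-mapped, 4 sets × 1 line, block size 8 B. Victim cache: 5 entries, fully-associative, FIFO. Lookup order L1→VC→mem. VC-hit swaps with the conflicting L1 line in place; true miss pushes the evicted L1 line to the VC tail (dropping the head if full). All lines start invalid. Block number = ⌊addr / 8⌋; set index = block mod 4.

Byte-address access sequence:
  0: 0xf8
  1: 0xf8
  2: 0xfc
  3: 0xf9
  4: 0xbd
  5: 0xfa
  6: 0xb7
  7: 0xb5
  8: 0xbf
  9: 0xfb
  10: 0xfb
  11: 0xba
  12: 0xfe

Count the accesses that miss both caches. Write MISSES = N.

MISSES = 3

#0 0xf8→b31/s3 MISS; vc=[]
#1 0xf8→b31/s3 L1-HIT; vc=[]
#2 0xfc→b31/s3 L1-HIT; vc=[]
#3 0xf9→b31/s3 L1-HIT; vc=[]
#4 0xbd→b23/s3 MISS; vc=[31]
#5 0xfa→b31/s3 VC-HIT; vc=[23]
#6 0xb7→b22/s2 MISS; vc=[23]
#7 0xb5→b22/s2 L1-HIT; vc=[23]
#8 0xbf→b23/s3 VC-HIT; vc=[31]
#9 0xfb→b31/s3 VC-HIT; vc=[23]
#10 0xfb→b31/s3 L1-HIT; vc=[23]
#11 0xba→b23/s3 VC-HIT; vc=[31]
#12 0xfe→b31/s3 VC-HIT; vc=[23]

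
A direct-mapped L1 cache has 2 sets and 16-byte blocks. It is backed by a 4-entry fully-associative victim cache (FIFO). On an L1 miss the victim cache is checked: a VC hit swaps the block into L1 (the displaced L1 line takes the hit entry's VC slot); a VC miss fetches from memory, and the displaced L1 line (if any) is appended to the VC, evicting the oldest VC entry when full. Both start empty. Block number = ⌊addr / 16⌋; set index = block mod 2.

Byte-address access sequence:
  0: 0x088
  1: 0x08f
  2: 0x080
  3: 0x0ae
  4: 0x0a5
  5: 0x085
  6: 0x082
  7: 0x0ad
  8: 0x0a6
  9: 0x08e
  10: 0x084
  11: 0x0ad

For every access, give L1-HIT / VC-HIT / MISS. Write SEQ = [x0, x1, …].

  [0] addr=0x88 blk=8 s=0: MISS | VC []
  [1] addr=0x8f blk=8 s=0: L1-HIT | VC []
  [2] addr=0x80 blk=8 s=0: L1-HIT | VC []
  [3] addr=0xae blk=10 s=0: MISS | VC [8]
  [4] addr=0xa5 blk=10 s=0: L1-HIT | VC [8]
  [5] addr=0x85 blk=8 s=0: VC-HIT | VC [10]
  [6] addr=0x82 blk=8 s=0: L1-HIT | VC [10]
  [7] addr=0xad blk=10 s=0: VC-HIT | VC [8]
  [8] addr=0xa6 blk=10 s=0: L1-HIT | VC [8]
  [9] addr=0x8e blk=8 s=0: VC-HIT | VC [10]
  [10] addr=0x84 blk=8 s=0: L1-HIT | VC [10]
  [11] addr=0xad blk=10 s=0: VC-HIT | VC [8]

SEQ = [MISS, L1-HIT, L1-HIT, MISS, L1-HIT, VC-HIT, L1-HIT, VC-HIT, L1-HIT, VC-HIT, L1-HIT, VC-HIT]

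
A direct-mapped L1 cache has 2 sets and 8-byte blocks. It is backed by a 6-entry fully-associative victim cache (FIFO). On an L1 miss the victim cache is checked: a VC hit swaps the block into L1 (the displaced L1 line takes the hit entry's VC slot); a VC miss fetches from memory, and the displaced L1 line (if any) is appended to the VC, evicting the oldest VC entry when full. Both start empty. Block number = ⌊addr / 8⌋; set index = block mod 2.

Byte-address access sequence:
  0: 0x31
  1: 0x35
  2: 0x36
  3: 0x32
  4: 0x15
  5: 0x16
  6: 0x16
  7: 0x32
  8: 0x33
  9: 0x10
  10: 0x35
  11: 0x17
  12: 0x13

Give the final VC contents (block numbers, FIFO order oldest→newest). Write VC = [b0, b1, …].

0: 0x31 (blk 6, set 0) → MISS  vc=[]
1: 0x35 (blk 6, set 0) → L1-HIT  vc=[]
2: 0x36 (blk 6, set 0) → L1-HIT  vc=[]
3: 0x32 (blk 6, set 0) → L1-HIT  vc=[]
4: 0x15 (blk 2, set 0) → MISS  vc=[6]
5: 0x16 (blk 2, set 0) → L1-HIT  vc=[6]
6: 0x16 (blk 2, set 0) → L1-HIT  vc=[6]
7: 0x32 (blk 6, set 0) → VC-HIT  vc=[2]
8: 0x33 (blk 6, set 0) → L1-HIT  vc=[2]
9: 0x10 (blk 2, set 0) → VC-HIT  vc=[6]
10: 0x35 (blk 6, set 0) → VC-HIT  vc=[2]
11: 0x17 (blk 2, set 0) → VC-HIT  vc=[6]
12: 0x13 (blk 2, set 0) → L1-HIT  vc=[6]

VC = [6]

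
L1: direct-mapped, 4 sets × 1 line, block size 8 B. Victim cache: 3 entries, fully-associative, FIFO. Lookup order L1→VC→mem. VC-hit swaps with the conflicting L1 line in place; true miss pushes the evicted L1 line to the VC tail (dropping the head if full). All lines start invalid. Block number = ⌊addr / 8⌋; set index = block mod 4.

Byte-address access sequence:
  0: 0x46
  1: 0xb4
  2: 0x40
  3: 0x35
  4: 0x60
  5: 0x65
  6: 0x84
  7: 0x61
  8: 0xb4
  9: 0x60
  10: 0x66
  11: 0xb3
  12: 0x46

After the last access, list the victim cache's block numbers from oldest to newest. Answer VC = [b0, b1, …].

0: 0x46 (blk 8, set 0) → MISS  vc=[]
1: 0xb4 (blk 22, set 2) → MISS  vc=[]
2: 0x40 (blk 8, set 0) → L1-HIT  vc=[]
3: 0x35 (blk 6, set 2) → MISS  vc=[22]
4: 0x60 (blk 12, set 0) → MISS  vc=[22, 8]
5: 0x65 (blk 12, set 0) → L1-HIT  vc=[22, 8]
6: 0x84 (blk 16, set 0) → MISS  vc=[22, 8, 12]
7: 0x61 (blk 12, set 0) → VC-HIT  vc=[22, 8, 16]
8: 0xb4 (blk 22, set 2) → VC-HIT  vc=[6, 8, 16]
9: 0x60 (blk 12, set 0) → L1-HIT  vc=[6, 8, 16]
10: 0x66 (blk 12, set 0) → L1-HIT  vc=[6, 8, 16]
11: 0xb3 (blk 22, set 2) → L1-HIT  vc=[6, 8, 16]
12: 0x46 (blk 8, set 0) → VC-HIT  vc=[6, 12, 16]

VC = [6, 12, 16]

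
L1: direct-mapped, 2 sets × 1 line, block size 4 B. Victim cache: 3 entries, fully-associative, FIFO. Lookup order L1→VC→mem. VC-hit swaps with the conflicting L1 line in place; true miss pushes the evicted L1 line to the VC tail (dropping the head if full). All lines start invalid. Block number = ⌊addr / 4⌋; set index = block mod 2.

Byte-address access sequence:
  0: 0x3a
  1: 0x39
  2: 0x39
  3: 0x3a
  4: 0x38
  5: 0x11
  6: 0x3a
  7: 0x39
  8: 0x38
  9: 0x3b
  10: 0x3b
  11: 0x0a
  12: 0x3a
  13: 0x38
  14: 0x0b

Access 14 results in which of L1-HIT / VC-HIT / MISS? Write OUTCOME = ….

OUTCOME = VC-HIT

0: 0x3a (blk 14, set 0) → MISS  vc=[]
1: 0x39 (blk 14, set 0) → L1-HIT  vc=[]
2: 0x39 (blk 14, set 0) → L1-HIT  vc=[]
3: 0x3a (blk 14, set 0) → L1-HIT  vc=[]
4: 0x38 (blk 14, set 0) → L1-HIT  vc=[]
5: 0x11 (blk 4, set 0) → MISS  vc=[14]
6: 0x3a (blk 14, set 0) → VC-HIT  vc=[4]
7: 0x39 (blk 14, set 0) → L1-HIT  vc=[4]
8: 0x38 (blk 14, set 0) → L1-HIT  vc=[4]
9: 0x3b (blk 14, set 0) → L1-HIT  vc=[4]
10: 0x3b (blk 14, set 0) → L1-HIT  vc=[4]
11: 0xa (blk 2, set 0) → MISS  vc=[4, 14]
12: 0x3a (blk 14, set 0) → VC-HIT  vc=[4, 2]
13: 0x38 (blk 14, set 0) → L1-HIT  vc=[4, 2]
14: 0xb (blk 2, set 0) → VC-HIT  vc=[4, 14]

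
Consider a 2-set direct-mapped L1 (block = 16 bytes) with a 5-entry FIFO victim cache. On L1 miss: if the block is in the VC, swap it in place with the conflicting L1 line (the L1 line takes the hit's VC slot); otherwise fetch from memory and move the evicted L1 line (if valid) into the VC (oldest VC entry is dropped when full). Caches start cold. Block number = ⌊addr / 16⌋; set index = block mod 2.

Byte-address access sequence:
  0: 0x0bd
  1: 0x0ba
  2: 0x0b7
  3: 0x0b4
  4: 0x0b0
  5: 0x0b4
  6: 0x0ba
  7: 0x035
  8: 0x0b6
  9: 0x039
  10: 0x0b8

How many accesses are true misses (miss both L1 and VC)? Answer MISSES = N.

  [0] addr=0xbd blk=11 s=1: MISS | VC []
  [1] addr=0xba blk=11 s=1: L1-HIT | VC []
  [2] addr=0xb7 blk=11 s=1: L1-HIT | VC []
  [3] addr=0xb4 blk=11 s=1: L1-HIT | VC []
  [4] addr=0xb0 blk=11 s=1: L1-HIT | VC []
  [5] addr=0xb4 blk=11 s=1: L1-HIT | VC []
  [6] addr=0xba blk=11 s=1: L1-HIT | VC []
  [7] addr=0x35 blk=3 s=1: MISS | VC [11]
  [8] addr=0xb6 blk=11 s=1: VC-HIT | VC [3]
  [9] addr=0x39 blk=3 s=1: VC-HIT | VC [11]
  [10] addr=0xb8 blk=11 s=1: VC-HIT | VC [3]

MISSES = 2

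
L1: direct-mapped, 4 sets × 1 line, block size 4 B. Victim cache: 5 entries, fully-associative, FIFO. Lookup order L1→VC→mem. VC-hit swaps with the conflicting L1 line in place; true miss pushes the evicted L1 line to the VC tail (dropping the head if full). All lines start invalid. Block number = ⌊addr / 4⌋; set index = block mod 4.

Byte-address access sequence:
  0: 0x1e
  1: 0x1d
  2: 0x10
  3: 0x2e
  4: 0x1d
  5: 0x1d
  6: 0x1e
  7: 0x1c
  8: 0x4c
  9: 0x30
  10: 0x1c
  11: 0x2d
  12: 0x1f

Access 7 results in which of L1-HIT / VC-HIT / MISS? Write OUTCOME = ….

OUTCOME = L1-HIT

#0 0x1e→b7/s3 MISS; vc=[]
#1 0x1d→b7/s3 L1-HIT; vc=[]
#2 0x10→b4/s0 MISS; vc=[]
#3 0x2e→b11/s3 MISS; vc=[7]
#4 0x1d→b7/s3 VC-HIT; vc=[11]
#5 0x1d→b7/s3 L1-HIT; vc=[11]
#6 0x1e→b7/s3 L1-HIT; vc=[11]
#7 0x1c→b7/s3 L1-HIT; vc=[11]
#8 0x4c→b19/s3 MISS; vc=[11,7]
#9 0x30→b12/s0 MISS; vc=[11,7,4]
#10 0x1c→b7/s3 VC-HIT; vc=[11,19,4]
#11 0x2d→b11/s3 VC-HIT; vc=[7,19,4]
#12 0x1f→b7/s3 VC-HIT; vc=[11,19,4]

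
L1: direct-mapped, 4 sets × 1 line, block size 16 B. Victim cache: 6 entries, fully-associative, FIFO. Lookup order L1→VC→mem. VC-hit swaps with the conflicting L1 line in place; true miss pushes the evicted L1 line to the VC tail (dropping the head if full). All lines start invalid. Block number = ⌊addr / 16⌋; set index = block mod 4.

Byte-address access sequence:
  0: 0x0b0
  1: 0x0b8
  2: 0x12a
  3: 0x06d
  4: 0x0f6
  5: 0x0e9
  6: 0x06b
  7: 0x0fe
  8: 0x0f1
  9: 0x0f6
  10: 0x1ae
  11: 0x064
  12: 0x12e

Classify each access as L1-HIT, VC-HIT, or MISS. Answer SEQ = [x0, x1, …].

  [0] addr=0xb0 blk=11 s=3: MISS | VC []
  [1] addr=0xb8 blk=11 s=3: L1-HIT | VC []
  [2] addr=0x12a blk=18 s=2: MISS | VC []
  [3] addr=0x6d blk=6 s=2: MISS | VC [18]
  [4] addr=0xf6 blk=15 s=3: MISS | VC [18, 11]
  [5] addr=0xe9 blk=14 s=2: MISS | VC [18, 11, 6]
  [6] addr=0x6b blk=6 s=2: VC-HIT | VC [18, 11, 14]
  [7] addr=0xfe blk=15 s=3: L1-HIT | VC [18, 11, 14]
  [8] addr=0xf1 blk=15 s=3: L1-HIT | VC [18, 11, 14]
  [9] addr=0xf6 blk=15 s=3: L1-HIT | VC [18, 11, 14]
  [10] addr=0x1ae blk=26 s=2: MISS | VC [18, 11, 14, 6]
  [11] addr=0x64 blk=6 s=2: VC-HIT | VC [18, 11, 14, 26]
  [12] addr=0x12e blk=18 s=2: VC-HIT | VC [6, 11, 14, 26]

SEQ = [MISS, L1-HIT, MISS, MISS, MISS, MISS, VC-HIT, L1-HIT, L1-HIT, L1-HIT, MISS, VC-HIT, VC-HIT]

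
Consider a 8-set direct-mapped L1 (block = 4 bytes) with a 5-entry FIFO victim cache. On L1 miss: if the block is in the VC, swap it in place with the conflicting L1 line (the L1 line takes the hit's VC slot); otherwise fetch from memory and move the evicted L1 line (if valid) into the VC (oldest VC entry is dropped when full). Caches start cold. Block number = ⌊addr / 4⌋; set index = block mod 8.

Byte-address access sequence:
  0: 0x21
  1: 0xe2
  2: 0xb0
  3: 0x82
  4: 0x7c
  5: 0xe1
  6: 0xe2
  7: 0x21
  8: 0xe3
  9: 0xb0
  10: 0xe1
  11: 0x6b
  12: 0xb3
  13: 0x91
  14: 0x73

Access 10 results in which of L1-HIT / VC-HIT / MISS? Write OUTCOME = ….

0: 0x21 (blk 8, set 0) → MISS  vc=[]
1: 0xe2 (blk 56, set 0) → MISS  vc=[8]
2: 0xb0 (blk 44, set 4) → MISS  vc=[8]
3: 0x82 (blk 32, set 0) → MISS  vc=[8, 56]
4: 0x7c (blk 31, set 7) → MISS  vc=[8, 56]
5: 0xe1 (blk 56, set 0) → VC-HIT  vc=[8, 32]
6: 0xe2 (blk 56, set 0) → L1-HIT  vc=[8, 32]
7: 0x21 (blk 8, set 0) → VC-HIT  vc=[56, 32]
8: 0xe3 (blk 56, set 0) → VC-HIT  vc=[8, 32]
9: 0xb0 (blk 44, set 4) → L1-HIT  vc=[8, 32]
10: 0xe1 (blk 56, set 0) → L1-HIT  vc=[8, 32]
11: 0x6b (blk 26, set 2) → MISS  vc=[8, 32]
12: 0xb3 (blk 44, set 4) → L1-HIT  vc=[8, 32]
13: 0x91 (blk 36, set 4) → MISS  vc=[8, 32, 44]
14: 0x73 (blk 28, set 4) → MISS  vc=[8, 32, 44, 36]

OUTCOME = L1-HIT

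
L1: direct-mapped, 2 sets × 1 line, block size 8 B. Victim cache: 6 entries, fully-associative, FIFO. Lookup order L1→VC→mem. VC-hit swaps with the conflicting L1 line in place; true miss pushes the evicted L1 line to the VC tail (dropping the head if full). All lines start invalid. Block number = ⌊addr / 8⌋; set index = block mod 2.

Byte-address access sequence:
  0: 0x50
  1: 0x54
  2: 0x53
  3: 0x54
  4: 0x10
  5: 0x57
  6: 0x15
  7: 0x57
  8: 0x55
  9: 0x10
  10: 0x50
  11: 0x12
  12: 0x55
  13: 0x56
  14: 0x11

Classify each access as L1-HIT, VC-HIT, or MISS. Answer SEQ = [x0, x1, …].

0: 0x50 (blk 10, set 0) → MISS  vc=[]
1: 0x54 (blk 10, set 0) → L1-HIT  vc=[]
2: 0x53 (blk 10, set 0) → L1-HIT  vc=[]
3: 0x54 (blk 10, set 0) → L1-HIT  vc=[]
4: 0x10 (blk 2, set 0) → MISS  vc=[10]
5: 0x57 (blk 10, set 0) → VC-HIT  vc=[2]
6: 0x15 (blk 2, set 0) → VC-HIT  vc=[10]
7: 0x57 (blk 10, set 0) → VC-HIT  vc=[2]
8: 0x55 (blk 10, set 0) → L1-HIT  vc=[2]
9: 0x10 (blk 2, set 0) → VC-HIT  vc=[10]
10: 0x50 (blk 10, set 0) → VC-HIT  vc=[2]
11: 0x12 (blk 2, set 0) → VC-HIT  vc=[10]
12: 0x55 (blk 10, set 0) → VC-HIT  vc=[2]
13: 0x56 (blk 10, set 0) → L1-HIT  vc=[2]
14: 0x11 (blk 2, set 0) → VC-HIT  vc=[10]

SEQ = [MISS, L1-HIT, L1-HIT, L1-HIT, MISS, VC-HIT, VC-HIT, VC-HIT, L1-HIT, VC-HIT, VC-HIT, VC-HIT, VC-HIT, L1-HIT, VC-HIT]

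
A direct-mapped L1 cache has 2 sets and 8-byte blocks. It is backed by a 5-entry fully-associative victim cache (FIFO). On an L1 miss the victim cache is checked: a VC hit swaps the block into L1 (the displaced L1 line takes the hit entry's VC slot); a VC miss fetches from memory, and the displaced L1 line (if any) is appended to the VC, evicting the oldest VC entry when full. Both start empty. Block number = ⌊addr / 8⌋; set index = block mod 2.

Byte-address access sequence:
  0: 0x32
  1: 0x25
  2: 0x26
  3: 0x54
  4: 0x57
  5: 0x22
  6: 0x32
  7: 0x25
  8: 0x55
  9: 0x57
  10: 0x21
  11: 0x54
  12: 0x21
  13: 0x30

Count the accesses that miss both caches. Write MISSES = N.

MISSES = 3

  [0] addr=0x32 blk=6 s=0: MISS | VC []
  [1] addr=0x25 blk=4 s=0: MISS | VC [6]
  [2] addr=0x26 blk=4 s=0: L1-HIT | VC [6]
  [3] addr=0x54 blk=10 s=0: MISS | VC [6, 4]
  [4] addr=0x57 blk=10 s=0: L1-HIT | VC [6, 4]
  [5] addr=0x22 blk=4 s=0: VC-HIT | VC [6, 10]
  [6] addr=0x32 blk=6 s=0: VC-HIT | VC [4, 10]
  [7] addr=0x25 blk=4 s=0: VC-HIT | VC [6, 10]
  [8] addr=0x55 blk=10 s=0: VC-HIT | VC [6, 4]
  [9] addr=0x57 blk=10 s=0: L1-HIT | VC [6, 4]
  [10] addr=0x21 blk=4 s=0: VC-HIT | VC [6, 10]
  [11] addr=0x54 blk=10 s=0: VC-HIT | VC [6, 4]
  [12] addr=0x21 blk=4 s=0: VC-HIT | VC [6, 10]
  [13] addr=0x30 blk=6 s=0: VC-HIT | VC [4, 10]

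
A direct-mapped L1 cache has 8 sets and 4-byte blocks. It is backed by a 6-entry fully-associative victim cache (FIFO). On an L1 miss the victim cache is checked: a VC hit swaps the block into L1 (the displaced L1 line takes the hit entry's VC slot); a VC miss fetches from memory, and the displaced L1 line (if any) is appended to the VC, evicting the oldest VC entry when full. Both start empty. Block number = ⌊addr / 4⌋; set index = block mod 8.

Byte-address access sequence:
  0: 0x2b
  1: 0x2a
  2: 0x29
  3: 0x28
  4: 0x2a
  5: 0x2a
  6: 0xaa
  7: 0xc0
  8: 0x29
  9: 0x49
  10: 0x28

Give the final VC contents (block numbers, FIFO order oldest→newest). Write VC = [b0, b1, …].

0: 0x2b (blk 10, set 2) → MISS  vc=[]
1: 0x2a (blk 10, set 2) → L1-HIT  vc=[]
2: 0x29 (blk 10, set 2) → L1-HIT  vc=[]
3: 0x28 (blk 10, set 2) → L1-HIT  vc=[]
4: 0x2a (blk 10, set 2) → L1-HIT  vc=[]
5: 0x2a (blk 10, set 2) → L1-HIT  vc=[]
6: 0xaa (blk 42, set 2) → MISS  vc=[10]
7: 0xc0 (blk 48, set 0) → MISS  vc=[10]
8: 0x29 (blk 10, set 2) → VC-HIT  vc=[42]
9: 0x49 (blk 18, set 2) → MISS  vc=[42, 10]
10: 0x28 (blk 10, set 2) → VC-HIT  vc=[42, 18]

VC = [42, 18]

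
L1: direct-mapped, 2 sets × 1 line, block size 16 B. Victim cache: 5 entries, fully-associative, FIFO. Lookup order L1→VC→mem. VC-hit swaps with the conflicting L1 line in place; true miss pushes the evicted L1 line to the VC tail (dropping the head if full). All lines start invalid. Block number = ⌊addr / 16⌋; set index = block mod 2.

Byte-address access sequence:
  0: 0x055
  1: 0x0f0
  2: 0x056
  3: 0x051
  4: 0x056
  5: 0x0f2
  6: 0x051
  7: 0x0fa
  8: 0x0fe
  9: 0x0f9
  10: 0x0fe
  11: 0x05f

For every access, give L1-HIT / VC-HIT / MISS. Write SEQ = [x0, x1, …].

  [0] addr=0x55 blk=5 s=1: MISS | VC []
  [1] addr=0xf0 blk=15 s=1: MISS | VC [5]
  [2] addr=0x56 blk=5 s=1: VC-HIT | VC [15]
  [3] addr=0x51 blk=5 s=1: L1-HIT | VC [15]
  [4] addr=0x56 blk=5 s=1: L1-HIT | VC [15]
  [5] addr=0xf2 blk=15 s=1: VC-HIT | VC [5]
  [6] addr=0x51 blk=5 s=1: VC-HIT | VC [15]
  [7] addr=0xfa blk=15 s=1: VC-HIT | VC [5]
  [8] addr=0xfe blk=15 s=1: L1-HIT | VC [5]
  [9] addr=0xf9 blk=15 s=1: L1-HIT | VC [5]
  [10] addr=0xfe blk=15 s=1: L1-HIT | VC [5]
  [11] addr=0x5f blk=5 s=1: VC-HIT | VC [15]

SEQ = [MISS, MISS, VC-HIT, L1-HIT, L1-HIT, VC-HIT, VC-HIT, VC-HIT, L1-HIT, L1-HIT, L1-HIT, VC-HIT]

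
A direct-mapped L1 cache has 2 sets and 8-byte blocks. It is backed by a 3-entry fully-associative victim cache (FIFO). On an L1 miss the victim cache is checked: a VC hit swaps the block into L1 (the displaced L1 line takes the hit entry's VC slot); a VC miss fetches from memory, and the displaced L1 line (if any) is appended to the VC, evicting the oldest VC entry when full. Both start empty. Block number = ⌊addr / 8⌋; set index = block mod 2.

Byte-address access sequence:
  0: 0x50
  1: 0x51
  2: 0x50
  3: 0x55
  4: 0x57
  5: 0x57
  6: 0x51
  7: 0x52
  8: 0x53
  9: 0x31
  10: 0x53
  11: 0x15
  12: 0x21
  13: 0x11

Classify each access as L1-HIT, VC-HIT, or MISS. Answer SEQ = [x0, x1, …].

0: 0x50 (blk 10, set 0) → MISS  vc=[]
1: 0x51 (blk 10, set 0) → L1-HIT  vc=[]
2: 0x50 (blk 10, set 0) → L1-HIT  vc=[]
3: 0x55 (blk 10, set 0) → L1-HIT  vc=[]
4: 0x57 (blk 10, set 0) → L1-HIT  vc=[]
5: 0x57 (blk 10, set 0) → L1-HIT  vc=[]
6: 0x51 (blk 10, set 0) → L1-HIT  vc=[]
7: 0x52 (blk 10, set 0) → L1-HIT  vc=[]
8: 0x53 (blk 10, set 0) → L1-HIT  vc=[]
9: 0x31 (blk 6, set 0) → MISS  vc=[10]
10: 0x53 (blk 10, set 0) → VC-HIT  vc=[6]
11: 0x15 (blk 2, set 0) → MISS  vc=[6, 10]
12: 0x21 (blk 4, set 0) → MISS  vc=[6, 10, 2]
13: 0x11 (blk 2, set 0) → VC-HIT  vc=[6, 10, 4]

SEQ = [MISS, L1-HIT, L1-HIT, L1-HIT, L1-HIT, L1-HIT, L1-HIT, L1-HIT, L1-HIT, MISS, VC-HIT, MISS, MISS, VC-HIT]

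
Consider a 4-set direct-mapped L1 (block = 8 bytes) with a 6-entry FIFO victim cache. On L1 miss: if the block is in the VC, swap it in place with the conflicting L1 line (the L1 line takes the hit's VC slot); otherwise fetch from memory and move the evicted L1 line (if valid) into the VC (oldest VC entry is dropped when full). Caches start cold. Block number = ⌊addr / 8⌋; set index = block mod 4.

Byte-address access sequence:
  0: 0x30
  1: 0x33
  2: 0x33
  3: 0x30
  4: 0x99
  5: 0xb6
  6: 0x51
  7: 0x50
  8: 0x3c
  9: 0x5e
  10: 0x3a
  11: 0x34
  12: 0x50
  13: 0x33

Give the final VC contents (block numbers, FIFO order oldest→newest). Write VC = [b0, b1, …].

VC = [10, 22, 19, 11]

0: 0x30 (blk 6, set 2) → MISS  vc=[]
1: 0x33 (blk 6, set 2) → L1-HIT  vc=[]
2: 0x33 (blk 6, set 2) → L1-HIT  vc=[]
3: 0x30 (blk 6, set 2) → L1-HIT  vc=[]
4: 0x99 (blk 19, set 3) → MISS  vc=[]
5: 0xb6 (blk 22, set 2) → MISS  vc=[6]
6: 0x51 (blk 10, set 2) → MISS  vc=[6, 22]
7: 0x50 (blk 10, set 2) → L1-HIT  vc=[6, 22]
8: 0x3c (blk 7, set 3) → MISS  vc=[6, 22, 19]
9: 0x5e (blk 11, set 3) → MISS  vc=[6, 22, 19, 7]
10: 0x3a (blk 7, set 3) → VC-HIT  vc=[6, 22, 19, 11]
11: 0x34 (blk 6, set 2) → VC-HIT  vc=[10, 22, 19, 11]
12: 0x50 (blk 10, set 2) → VC-HIT  vc=[6, 22, 19, 11]
13: 0x33 (blk 6, set 2) → VC-HIT  vc=[10, 22, 19, 11]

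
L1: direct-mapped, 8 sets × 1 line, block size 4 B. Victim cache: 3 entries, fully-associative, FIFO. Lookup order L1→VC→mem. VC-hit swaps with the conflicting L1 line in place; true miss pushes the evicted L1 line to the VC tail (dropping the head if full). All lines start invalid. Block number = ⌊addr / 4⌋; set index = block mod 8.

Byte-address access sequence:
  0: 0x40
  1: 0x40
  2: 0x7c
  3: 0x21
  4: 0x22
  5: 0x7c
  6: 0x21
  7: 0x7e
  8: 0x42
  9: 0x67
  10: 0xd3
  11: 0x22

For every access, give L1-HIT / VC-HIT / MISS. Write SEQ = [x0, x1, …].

#0 0x40→b16/s0 MISS; vc=[]
#1 0x40→b16/s0 L1-HIT; vc=[]
#2 0x7c→b31/s7 MISS; vc=[]
#3 0x21→b8/s0 MISS; vc=[16]
#4 0x22→b8/s0 L1-HIT; vc=[16]
#5 0x7c→b31/s7 L1-HIT; vc=[16]
#6 0x21→b8/s0 L1-HIT; vc=[16]
#7 0x7e→b31/s7 L1-HIT; vc=[16]
#8 0x42→b16/s0 VC-HIT; vc=[8]
#9 0x67→b25/s1 MISS; vc=[8]
#10 0xd3→b52/s4 MISS; vc=[8]
#11 0x22→b8/s0 VC-HIT; vc=[16]

SEQ = [MISS, L1-HIT, MISS, MISS, L1-HIT, L1-HIT, L1-HIT, L1-HIT, VC-HIT, MISS, MISS, VC-HIT]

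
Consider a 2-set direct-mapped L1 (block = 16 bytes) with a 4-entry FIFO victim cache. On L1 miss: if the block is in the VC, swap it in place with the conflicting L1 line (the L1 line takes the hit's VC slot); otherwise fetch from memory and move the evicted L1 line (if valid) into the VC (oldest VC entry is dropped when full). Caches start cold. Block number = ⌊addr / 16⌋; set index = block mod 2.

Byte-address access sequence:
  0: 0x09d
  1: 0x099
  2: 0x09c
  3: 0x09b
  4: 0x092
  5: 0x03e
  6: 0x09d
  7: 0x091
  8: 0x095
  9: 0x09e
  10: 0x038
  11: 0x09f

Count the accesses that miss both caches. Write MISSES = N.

MISSES = 2

#0 0x9d→b9/s1 MISS; vc=[]
#1 0x99→b9/s1 L1-HIT; vc=[]
#2 0x9c→b9/s1 L1-HIT; vc=[]
#3 0x9b→b9/s1 L1-HIT; vc=[]
#4 0x92→b9/s1 L1-HIT; vc=[]
#5 0x3e→b3/s1 MISS; vc=[9]
#6 0x9d→b9/s1 VC-HIT; vc=[3]
#7 0x91→b9/s1 L1-HIT; vc=[3]
#8 0x95→b9/s1 L1-HIT; vc=[3]
#9 0x9e→b9/s1 L1-HIT; vc=[3]
#10 0x38→b3/s1 VC-HIT; vc=[9]
#11 0x9f→b9/s1 VC-HIT; vc=[3]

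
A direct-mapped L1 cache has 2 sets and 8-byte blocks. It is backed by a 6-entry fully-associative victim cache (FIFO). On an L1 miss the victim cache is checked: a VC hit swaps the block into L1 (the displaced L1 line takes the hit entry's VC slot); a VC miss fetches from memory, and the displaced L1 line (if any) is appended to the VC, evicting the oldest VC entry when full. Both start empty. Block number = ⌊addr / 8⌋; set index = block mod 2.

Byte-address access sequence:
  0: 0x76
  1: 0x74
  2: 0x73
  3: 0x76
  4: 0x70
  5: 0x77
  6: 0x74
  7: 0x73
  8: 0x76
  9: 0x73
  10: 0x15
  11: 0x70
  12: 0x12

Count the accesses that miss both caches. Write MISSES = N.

MISSES = 2

#0 0x76→b14/s0 MISS; vc=[]
#1 0x74→b14/s0 L1-HIT; vc=[]
#2 0x73→b14/s0 L1-HIT; vc=[]
#3 0x76→b14/s0 L1-HIT; vc=[]
#4 0x70→b14/s0 L1-HIT; vc=[]
#5 0x77→b14/s0 L1-HIT; vc=[]
#6 0x74→b14/s0 L1-HIT; vc=[]
#7 0x73→b14/s0 L1-HIT; vc=[]
#8 0x76→b14/s0 L1-HIT; vc=[]
#9 0x73→b14/s0 L1-HIT; vc=[]
#10 0x15→b2/s0 MISS; vc=[14]
#11 0x70→b14/s0 VC-HIT; vc=[2]
#12 0x12→b2/s0 VC-HIT; vc=[14]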